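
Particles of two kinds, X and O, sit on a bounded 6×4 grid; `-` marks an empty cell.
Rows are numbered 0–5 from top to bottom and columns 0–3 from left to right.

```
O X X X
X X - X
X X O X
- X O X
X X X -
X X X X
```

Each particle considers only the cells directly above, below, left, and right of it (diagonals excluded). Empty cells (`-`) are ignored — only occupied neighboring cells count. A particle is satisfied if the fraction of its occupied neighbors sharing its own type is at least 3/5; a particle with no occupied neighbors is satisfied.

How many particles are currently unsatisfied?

4

Row 0: (0,0)O 0/2 not · (0,1)X 2/3 satisfied · (0,2)X 2/2 satisfied · (0,3)X 2/2 satisfied
Row 1: (1,0)X 2/3 satisfied · (1,1)X 3/3 satisfied · (1,3)X 2/2 satisfied
Row 2: (2,0)X 2/2 satisfied · (2,1)X 3/4 satisfied · (2,2)O 1/3 not · (2,3)X 2/3 satisfied
Row 3: (3,1)X 2/3 satisfied · (3,2)O 1/4 not · (3,3)X 1/2 not
Row 4: (4,0)X 2/2 satisfied · (4,1)X 4/4 satisfied · (4,2)X 2/3 satisfied
Row 5: (5,0)X 2/2 satisfied · (5,1)X 3/3 satisfied · (5,2)X 3/3 satisfied · (5,3)X 1/1 satisfied
Unsatisfied: (0,0), (2,2), (3,2), (3,3) — 4 in total.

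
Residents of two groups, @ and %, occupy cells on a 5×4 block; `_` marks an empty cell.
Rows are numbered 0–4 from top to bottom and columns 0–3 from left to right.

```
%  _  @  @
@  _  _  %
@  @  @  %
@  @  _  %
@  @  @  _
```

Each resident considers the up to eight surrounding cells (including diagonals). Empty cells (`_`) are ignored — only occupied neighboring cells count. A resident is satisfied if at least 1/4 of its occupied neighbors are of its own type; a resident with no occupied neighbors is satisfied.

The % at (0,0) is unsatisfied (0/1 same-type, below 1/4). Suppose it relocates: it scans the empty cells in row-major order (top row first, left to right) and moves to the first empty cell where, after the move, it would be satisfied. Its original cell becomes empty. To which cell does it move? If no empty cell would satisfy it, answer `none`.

(1,2)

Vacating (0,0). Empty cells in order:
  (0,1): 0/2 same-type → still unsatisfied.
  (1,1): 0/5 same-type → still unsatisfied.
  (1,2): 2/6 same-type → satisfied — stop here.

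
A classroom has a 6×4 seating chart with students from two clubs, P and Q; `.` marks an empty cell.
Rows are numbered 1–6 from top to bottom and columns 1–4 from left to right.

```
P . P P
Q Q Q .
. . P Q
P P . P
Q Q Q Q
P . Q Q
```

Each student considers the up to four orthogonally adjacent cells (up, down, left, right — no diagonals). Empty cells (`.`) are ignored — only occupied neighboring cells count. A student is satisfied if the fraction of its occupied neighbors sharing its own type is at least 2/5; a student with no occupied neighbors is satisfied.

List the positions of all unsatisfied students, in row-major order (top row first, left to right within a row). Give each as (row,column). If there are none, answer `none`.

(1,1), (2,3), (3,3), (3,4), (4,4), (5,1), (6,1)

Row 1: (1,1)P 0/1 unhappy · (1,3)P 1/2 ok · (1,4)P 1/1 ok
Row 2: (2,1)Q 1/2 ok · (2,2)Q 2/2 ok · (2,3)Q 1/3 unhappy
Row 3: (3,3)P 0/2 unhappy · (3,4)Q 0/2 unhappy
Row 4: (4,1)P 1/2 ok · (4,2)P 1/2 ok · (4,4)P 0/2 unhappy
Row 5: (5,1)Q 1/3 unhappy · (5,2)Q 2/3 ok · (5,3)Q 3/3 ok · (5,4)Q 2/3 ok
Row 6: (6,1)P 0/1 unhappy · (6,3)Q 2/2 ok · (6,4)Q 2/2 ok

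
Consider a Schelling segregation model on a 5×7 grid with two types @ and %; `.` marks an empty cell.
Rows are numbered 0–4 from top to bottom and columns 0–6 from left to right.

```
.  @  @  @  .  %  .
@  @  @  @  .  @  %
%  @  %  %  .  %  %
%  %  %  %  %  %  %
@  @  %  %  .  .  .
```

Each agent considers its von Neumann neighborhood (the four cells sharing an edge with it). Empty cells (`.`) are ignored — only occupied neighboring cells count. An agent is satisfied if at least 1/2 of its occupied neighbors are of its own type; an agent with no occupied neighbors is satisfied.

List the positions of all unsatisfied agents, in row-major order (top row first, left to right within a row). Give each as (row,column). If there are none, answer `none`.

Row 0: (0,1)@ 2/2 ✓ · (0,2)@ 3/3 ✓ · (0,3)@ 2/2 ✓ · (0,5)% 0/1 ✗
Row 1: (1,0)@ 1/2 ✓ · (1,1)@ 4/4 ✓ · (1,2)@ 3/4 ✓ · (1,3)@ 2/3 ✓ · (1,5)@ 0/3 ✗ · (1,6)% 1/2 ✓
Row 2: (2,0)% 1/3 ✗ · (2,1)@ 1/4 ✗ · (2,2)% 2/4 ✓ · (2,3)% 2/3 ✓ · (2,5)% 2/3 ✓ · (2,6)% 3/3 ✓
Row 3: (3,0)% 2/3 ✓ · (3,1)% 2/4 ✓ · (3,2)% 4/4 ✓ · (3,3)% 4/4 ✓ · (3,4)% 2/2 ✓ · (3,5)% 3/3 ✓ · (3,6)% 2/2 ✓
Row 4: (4,0)@ 1/2 ✓ · (4,1)@ 1/3 ✗ · (4,2)% 2/3 ✓ · (4,3)% 2/2 ✓

(0,5), (1,5), (2,0), (2,1), (4,1)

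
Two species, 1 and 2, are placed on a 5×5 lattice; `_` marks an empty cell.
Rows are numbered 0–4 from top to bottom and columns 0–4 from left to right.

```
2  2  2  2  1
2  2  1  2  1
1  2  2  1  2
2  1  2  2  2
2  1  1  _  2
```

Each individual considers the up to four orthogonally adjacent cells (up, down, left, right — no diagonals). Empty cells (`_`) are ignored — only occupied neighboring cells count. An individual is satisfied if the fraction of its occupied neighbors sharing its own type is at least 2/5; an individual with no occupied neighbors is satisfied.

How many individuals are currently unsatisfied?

(0,0)2 2/2 satisfied
(0,1)2 3/3 satisfied
(0,2)2 2/3 satisfied
(0,3)2 2/3 satisfied
(0,4)1 1/2 satisfied
(1,0)2 2/3 satisfied
(1,1)2 3/4 satisfied
(1,2)1 0/4 not
(1,3)2 1/4 not
(1,4)1 1/3 not
(2,0)1 0/3 not
(2,1)2 2/4 satisfied
(2,2)2 2/4 satisfied
(2,3)1 0/4 not
(2,4)2 1/3 not
(3,0)2 1/3 not
(3,1)1 1/4 not
(3,2)2 2/4 satisfied
(3,3)2 2/3 satisfied
(3,4)2 3/3 satisfied
(4,0)2 1/2 satisfied
(4,1)1 2/3 satisfied
(4,2)1 1/2 satisfied
(4,4)2 1/1 satisfied
Unsatisfied: (1,2), (1,3), (1,4), (2,0), (2,3), (2,4), (3,0), (3,1) — 8 in total.

8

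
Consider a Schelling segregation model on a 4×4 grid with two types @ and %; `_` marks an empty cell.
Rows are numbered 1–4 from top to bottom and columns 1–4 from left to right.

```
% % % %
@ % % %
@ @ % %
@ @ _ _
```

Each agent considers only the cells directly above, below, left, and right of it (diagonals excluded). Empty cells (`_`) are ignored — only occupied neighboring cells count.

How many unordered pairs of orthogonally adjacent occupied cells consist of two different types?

Scan each occupied cell's neighbors to the right and below so each pair is counted once.
From row 1: 1 unlike of 7 pairs (running 1/7).
From row 2: 2 unlike of 7 pairs (running 3/14).
From row 3: 1 unlike of 5 pairs (running 4/19).
From row 4: 0 unlike of 1 pairs (running 4/20).
Total adjacent occupied pairs: 20; unlike-type pairs: 4.

4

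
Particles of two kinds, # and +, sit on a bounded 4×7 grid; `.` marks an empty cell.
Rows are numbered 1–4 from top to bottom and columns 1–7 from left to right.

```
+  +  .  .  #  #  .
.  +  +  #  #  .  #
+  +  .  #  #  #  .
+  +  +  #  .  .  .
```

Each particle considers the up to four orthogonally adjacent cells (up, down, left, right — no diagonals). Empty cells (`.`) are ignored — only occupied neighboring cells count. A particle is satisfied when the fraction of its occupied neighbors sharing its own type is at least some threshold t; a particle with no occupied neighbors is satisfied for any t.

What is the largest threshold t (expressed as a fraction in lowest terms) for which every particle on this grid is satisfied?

Row 1: (1,1)+ 1/1 · (1,2)+ 2/2 · (1,5)# 2/2 · (1,6)# 1/1
Row 2: (2,2)+ 3/3 · (2,3)+ 1/2 · (2,4)# 2/3 · (2,5)# 3/3 · (2,7)# — no occupied neighbors
Row 3: (3,1)+ 2/2 · (3,2)+ 3/3 · (3,4)# 3/3 · (3,5)# 3/3 · (3,6)# 1/1
Row 4: (4,1)+ 2/2 · (4,2)+ 3/3 · (4,3)+ 1/2 · (4,4)# 1/2
The smallest same-type fraction is 1/2 at (2,3), which reduces to 1/2. Any threshold above that leaves this particle unsatisfied.

1/2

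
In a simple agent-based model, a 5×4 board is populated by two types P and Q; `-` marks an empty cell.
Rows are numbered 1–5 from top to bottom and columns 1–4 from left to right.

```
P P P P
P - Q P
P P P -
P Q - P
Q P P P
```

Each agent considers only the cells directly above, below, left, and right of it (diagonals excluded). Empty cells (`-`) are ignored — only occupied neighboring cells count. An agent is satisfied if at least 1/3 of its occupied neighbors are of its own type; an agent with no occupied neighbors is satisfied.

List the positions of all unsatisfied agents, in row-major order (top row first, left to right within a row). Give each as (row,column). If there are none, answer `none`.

(2,3), (4,2), (5,1)

Row 1: (1,1)P 2/2 ✓ · (1,2)P 2/2 ✓ · (1,3)P 2/3 ✓ · (1,4)P 2/2 ✓
Row 2: (2,1)P 2/2 ✓ · (2,3)Q 0/3 ✗ · (2,4)P 1/2 ✓
Row 3: (3,1)P 3/3 ✓ · (3,2)P 2/3 ✓ · (3,3)P 1/2 ✓
Row 4: (4,1)P 1/3 ✓ · (4,2)Q 0/3 ✗ · (4,4)P 1/1 ✓
Row 5: (5,1)Q 0/2 ✗ · (5,2)P 1/3 ✓ · (5,3)P 2/2 ✓ · (5,4)P 2/2 ✓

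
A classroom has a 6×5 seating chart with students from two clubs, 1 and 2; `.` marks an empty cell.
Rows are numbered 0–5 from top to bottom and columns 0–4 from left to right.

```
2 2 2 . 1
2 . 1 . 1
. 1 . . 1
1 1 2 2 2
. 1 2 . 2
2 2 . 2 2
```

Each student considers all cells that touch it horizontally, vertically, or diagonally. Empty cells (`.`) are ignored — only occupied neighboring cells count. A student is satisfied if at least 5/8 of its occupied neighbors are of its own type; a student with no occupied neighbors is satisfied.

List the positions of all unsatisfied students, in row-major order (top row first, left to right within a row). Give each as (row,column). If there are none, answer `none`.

(0,2), (1,2), (2,1), (2,4), (3,1), (3,2), (4,1), (5,0)

Row 0: (0,0)2 2/2 satisfied · (0,1)2 3/4 satisfied · (0,2)2 1/2 not · (0,4)1 1/1 satisfied
Row 1: (1,0)2 2/3 satisfied · (1,2)1 1/3 not · (1,4)1 2/2 satisfied
Row 2: (2,1)1 3/5 not · (2,4)1 1/3 not
Row 3: (3,0)1 3/3 satisfied · (3,1)1 3/5 not · (3,2)2 2/5 not · (3,3)2 4/5 satisfied · (3,4)2 2/3 satisfied
Row 4: (4,1)1 2/6 not · (4,2)2 4/6 satisfied · (4,4)2 4/4 satisfied
Row 5: (5,0)2 1/2 not · (5,1)2 2/3 satisfied · (5,3)2 3/3 satisfied · (5,4)2 2/2 satisfied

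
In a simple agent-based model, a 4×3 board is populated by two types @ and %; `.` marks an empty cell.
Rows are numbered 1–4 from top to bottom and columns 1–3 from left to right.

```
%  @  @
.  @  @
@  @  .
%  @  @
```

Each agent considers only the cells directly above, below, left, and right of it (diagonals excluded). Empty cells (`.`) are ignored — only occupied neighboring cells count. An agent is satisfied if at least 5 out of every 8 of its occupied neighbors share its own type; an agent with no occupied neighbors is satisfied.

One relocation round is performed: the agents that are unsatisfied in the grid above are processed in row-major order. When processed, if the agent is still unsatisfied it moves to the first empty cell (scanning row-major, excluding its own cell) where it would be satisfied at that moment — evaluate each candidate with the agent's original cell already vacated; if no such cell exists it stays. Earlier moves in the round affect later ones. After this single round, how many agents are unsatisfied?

Initially unsatisfied (in order): (1,1), (3,1), (4,1).
  (1,1): no empty cell satisfies it; stays.
  (3,1) → (3,3).
  (4,1): no empty cell satisfies it; stays.
Resulting grid:
% @ @
. @ @
. @ @
% @ @
Unsatisfied now: (1,1), (4,1).

2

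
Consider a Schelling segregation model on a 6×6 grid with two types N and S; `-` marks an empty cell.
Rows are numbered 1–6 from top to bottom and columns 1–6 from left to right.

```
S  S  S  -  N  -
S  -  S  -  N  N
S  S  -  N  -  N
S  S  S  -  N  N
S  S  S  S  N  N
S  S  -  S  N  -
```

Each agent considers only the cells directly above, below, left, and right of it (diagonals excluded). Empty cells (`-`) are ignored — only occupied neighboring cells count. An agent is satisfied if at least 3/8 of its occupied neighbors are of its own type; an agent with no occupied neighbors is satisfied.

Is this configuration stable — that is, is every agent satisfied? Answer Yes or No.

Yes

Row 1: (1,1)S 2/2 satisfied · (1,2)S 2/2 satisfied · (1,3)S 2/2 satisfied · (1,5)N 1/1 satisfied
Row 2: (2,1)S 2/2 satisfied · (2,3)S 1/1 satisfied · (2,5)N 2/2 satisfied · (2,6)N 2/2 satisfied
Row 3: (3,1)S 3/3 satisfied · (3,2)S 2/2 satisfied · (3,4)N 0/0 satisfied · (3,6)N 2/2 satisfied
Row 4: (4,1)S 3/3 satisfied · (4,2)S 4/4 satisfied · (4,3)S 2/2 satisfied · (4,5)N 2/2 satisfied · (4,6)N 3/3 satisfied
Row 5: (5,1)S 3/3 satisfied · (5,2)S 4/4 satisfied · (5,3)S 3/3 satisfied · (5,4)S 2/3 satisfied · (5,5)N 3/4 satisfied · (5,6)N 2/2 satisfied
Row 6: (6,1)S 2/2 satisfied · (6,2)S 2/2 satisfied · (6,4)S 1/2 satisfied · (6,5)N 1/2 satisfied
All meet the threshold, so the configuration is stable.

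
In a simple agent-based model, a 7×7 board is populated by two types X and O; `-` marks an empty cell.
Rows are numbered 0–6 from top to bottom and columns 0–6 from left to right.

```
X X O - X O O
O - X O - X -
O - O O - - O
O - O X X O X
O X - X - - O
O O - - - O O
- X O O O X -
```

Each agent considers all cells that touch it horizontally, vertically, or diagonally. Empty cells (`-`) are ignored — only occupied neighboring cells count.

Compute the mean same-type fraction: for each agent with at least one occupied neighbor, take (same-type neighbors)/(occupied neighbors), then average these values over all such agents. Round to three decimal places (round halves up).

0.479

(0,0)X 1/2
(0,1)X 2/4
(0,2)O 1/3
(0,4)X 1/3
(0,5)O 1/3
(0,6)O 1/2
(1,0)O 1/3
(1,2)X 1/5
(1,3)O 3/5
(1,5)X 1/4
(2,0)O 2/2
(2,2)O 3/5
(2,3)O 3/6
(2,6)O 1/3
(3,0)O 2/3
(3,2)O 2/5
(3,3)X 2/5
(3,4)X 2/4
(3,5)O 2/4
(3,6)X 0/3
(4,0)O 3/4
(4,1)X 0/5
(4,3)X 2/3
(4,6)O 3/4
(5,0)O 2/4
(5,1)O 3/5
(5,5)O 3/4
(5,6)O 2/3
(6,1)X 0/3
(6,2)O 2/3
(6,3)O 2/2
(6,4)O 2/3
(6,5)X 0/3
Sum over 33 agents: 1/2 + 2/4 + 1/3 + 1/3 + 1/3 + 1/2 + 1/3 + 1/5 + 3/5 + 1/4 + 2/2 + 3/5 + 3/6 + 1/3 + 2/3 + 2/5 + 2/5 + 2/4 + 2/4 + 0/3 + 3/4 + 0/5 + 2/3 + 3/4 + 2/4 + 3/5 + 3/4 + 2/3 + 0/3 + 2/3 + 2/2 + 2/3 + 0/3 = 79/5; mean = 79/5 ÷ 33 = 79/165 = 0.478787… → 0.479.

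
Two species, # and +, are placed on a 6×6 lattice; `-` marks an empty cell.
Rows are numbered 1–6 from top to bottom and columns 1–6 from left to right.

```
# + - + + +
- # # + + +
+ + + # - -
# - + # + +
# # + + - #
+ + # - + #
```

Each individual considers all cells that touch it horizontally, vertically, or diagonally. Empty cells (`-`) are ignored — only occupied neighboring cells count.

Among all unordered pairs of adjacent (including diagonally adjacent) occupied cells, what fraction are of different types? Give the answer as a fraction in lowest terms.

Scan each occupied cell's neighbors to the right and below (and the two forward diagonals) so each pair is counted once.
Row 1: #(1,1)–+(1,2)≠ #(1,1)–#(2,2)= +(1,2)–#(2,2)≠ +(1,2)–#(2,3)≠ +(1,4)–+(1,5)= +(1,4)–+(2,4)= +(1,4)–+(2,5)= +(1,4)–#(2,3)≠ +(1,5)–+(1,6)= +(1,5)–+(2,5)= +(1,5)–+(2,6)= +(1,5)–+(2,4)= +(1,6)–+(2,6)= +(1,6)–+(2,5)=  → 4/14 unlike.
Row 2: #(2,2)–#(2,3)= #(2,2)–+(3,2)≠ #(2,2)–+(3,3)≠ #(2,2)–+(3,1)≠ #(2,3)–+(2,4)≠ #(2,3)–+(3,3)≠ #(2,3)–#(3,4)= #(2,3)–+(3,2)≠ +(2,4)–+(2,5)= +(2,4)–#(3,4)≠ +(2,4)–+(3,3)= +(2,5)–+(2,6)= +(2,5)–#(3,4)≠  → 8/13 unlike.
Row 3: +(3,1)–+(3,2)= +(3,1)–#(4,1)≠ +(3,2)–+(3,3)= +(3,2)–+(4,3)= +(3,2)–#(4,1)≠ +(3,3)–#(3,4)≠ +(3,3)–+(4,3)= +(3,3)–#(4,4)≠ #(3,4)–#(4,4)= #(3,4)–+(4,5)≠ #(3,4)–+(4,3)≠  → 6/11 unlike.
Row 4: #(4,1)–#(5,1)= #(4,1)–#(5,2)= +(4,3)–#(4,4)≠ +(4,3)–+(5,3)= +(4,3)–+(5,4)= +(4,3)–#(5,2)≠ #(4,4)–+(4,5)≠ #(4,4)–+(5,4)≠ #(4,4)–+(5,3)≠ +(4,5)–+(4,6)= +(4,5)–#(5,6)≠ +(4,5)–+(5,4)= +(4,6)–#(5,6)≠  → 7/13 unlike.
Row 5: #(5,1)–#(5,2)= #(5,1)–+(6,1)≠ #(5,1)–+(6,2)≠ #(5,2)–+(5,3)≠ #(5,2)–+(6,2)≠ #(5,2)–#(6,3)= #(5,2)–+(6,1)≠ +(5,3)–+(5,4)= +(5,3)–#(6,3)≠ +(5,3)–+(6,2)= +(5,4)–+(6,5)= +(5,4)–#(6,3)≠ #(5,6)–#(6,6)= #(5,6)–+(6,5)≠  → 8/14 unlike.
Row 6: +(6,1)–+(6,2)= +(6,2)–#(6,3)≠ +(6,5)–#(6,6)≠  → 2/3 unlike.
Total adjacent occupied pairs: 68; unlike-type pairs: 35.
35/68 is already in lowest terms.

35/68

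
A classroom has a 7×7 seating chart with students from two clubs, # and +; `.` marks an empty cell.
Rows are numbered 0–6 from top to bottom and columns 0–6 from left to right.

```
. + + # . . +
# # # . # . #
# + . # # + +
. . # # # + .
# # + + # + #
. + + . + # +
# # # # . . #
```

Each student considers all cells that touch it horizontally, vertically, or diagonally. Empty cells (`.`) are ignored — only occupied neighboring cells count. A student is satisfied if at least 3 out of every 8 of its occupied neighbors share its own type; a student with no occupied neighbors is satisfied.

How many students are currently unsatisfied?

(0,1)+ 1/4 ✗
(0,2)+ 1/4 ✗
(0,3)# 2/3 ✓
(0,6)+ 0/1 ✗
(1,0)# 2/4 ✓
(1,1)# 3/6 ✓
(1,2)# 3/6 ✓
(1,4)# 3/4 ✓
(1,6)# 0/3 ✗
(2,0)# 2/3 ✓
(2,1)+ 0/5 ✗
(2,3)# 6/6 ✓
(2,4)# 4/6 ✓
(2,5)+ 2/6 ✗
(2,6)+ 2/3 ✓
(3,2)# 3/6 ✓
(3,3)# 5/7 ✓
(3,4)# 4/8 ✓
(3,5)+ 3/7 ✓
(4,0)# 1/2 ✓
(4,1)# 2/5 ✓
(4,2)+ 3/6 ✓
(4,3)+ 3/7 ✓
(4,4)# 3/7 ✓
(4,5)+ 3/7 ✓
(4,6)# 1/4 ✗
(5,1)+ 2/7 ✗
(5,2)+ 3/7 ✓
(5,4)+ 2/5 ✓
(5,5)# 3/6 ✓
(5,6)+ 1/4 ✗
(6,0)# 1/2 ✓
(6,1)# 2/4 ✓
(6,2)# 2/4 ✓
(6,3)# 1/3 ✗
(6,6)# 1/2 ✓
Unsatisfied: (0,1), (0,2), (0,6), (1,6), (2,1), (2,5), (4,6), (5,1), (5,6), (6,3) — 10 in total.

10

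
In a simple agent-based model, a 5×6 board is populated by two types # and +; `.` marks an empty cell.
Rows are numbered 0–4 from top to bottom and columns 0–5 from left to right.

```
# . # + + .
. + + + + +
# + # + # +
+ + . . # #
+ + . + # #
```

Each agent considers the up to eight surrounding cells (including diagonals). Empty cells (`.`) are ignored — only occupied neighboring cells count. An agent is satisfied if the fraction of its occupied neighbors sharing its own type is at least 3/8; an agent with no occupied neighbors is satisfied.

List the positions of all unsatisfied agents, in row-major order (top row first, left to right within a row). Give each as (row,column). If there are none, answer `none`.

Row 0: (0,0)# 0/1 unhappy · (0,2)# 0/4 unhappy · (0,3)+ 4/5 ok · (0,4)+ 4/4 ok
Row 1: (1,1)+ 2/6 unhappy · (1,2)+ 5/7 ok · (1,3)+ 5/8 ok · (1,4)+ 6/7 ok · (1,5)+ 3/4 ok
Row 2: (2,0)# 0/4 unhappy · (2,1)+ 4/6 ok · (2,2)# 0/6 unhappy · (2,3)+ 3/6 ok · (2,4)# 2/7 unhappy · (2,5)+ 2/5 ok
Row 3: (3,0)+ 4/5 ok · (3,1)+ 4/6 ok · (3,4)# 4/7 ok · (3,5)# 4/5 ok
Row 4: (4,0)+ 3/3 ok · (4,1)+ 3/3 ok · (4,3)+ 0/2 unhappy · (4,4)# 3/4 ok · (4,5)# 3/3 ok

(0,0), (0,2), (1,1), (2,0), (2,2), (2,4), (4,3)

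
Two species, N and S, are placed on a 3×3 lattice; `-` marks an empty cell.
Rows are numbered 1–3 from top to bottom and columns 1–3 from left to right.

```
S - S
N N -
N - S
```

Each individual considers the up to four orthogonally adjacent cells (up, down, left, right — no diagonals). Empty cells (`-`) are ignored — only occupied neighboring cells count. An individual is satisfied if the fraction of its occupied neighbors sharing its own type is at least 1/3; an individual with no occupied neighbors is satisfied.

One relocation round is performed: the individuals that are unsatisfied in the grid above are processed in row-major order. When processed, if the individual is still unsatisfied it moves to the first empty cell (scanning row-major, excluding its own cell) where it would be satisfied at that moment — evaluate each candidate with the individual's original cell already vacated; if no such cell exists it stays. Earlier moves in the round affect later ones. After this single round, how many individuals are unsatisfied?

0

Initially unsatisfied (in order): (1,1).
  (1,1) → (1,2).
Resulting grid:
- S S
N N -
N - S
All satisfied now.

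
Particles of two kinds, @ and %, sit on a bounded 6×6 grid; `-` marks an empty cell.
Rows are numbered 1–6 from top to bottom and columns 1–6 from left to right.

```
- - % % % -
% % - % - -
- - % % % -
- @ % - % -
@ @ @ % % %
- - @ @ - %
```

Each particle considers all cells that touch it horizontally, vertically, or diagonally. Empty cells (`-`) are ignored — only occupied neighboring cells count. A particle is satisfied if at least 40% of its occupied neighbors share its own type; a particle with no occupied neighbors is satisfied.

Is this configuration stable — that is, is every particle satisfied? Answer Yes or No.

(1,3)% 3/3 satisfied
(1,4)% 3/3 satisfied
(1,5)% 2/2 satisfied
(2,1)% 1/1 satisfied
(2,2)% 3/3 satisfied
(2,4)% 6/6 satisfied
(3,3)% 4/5 satisfied
(3,4)% 5/5 satisfied
(3,5)% 3/3 satisfied
(4,2)@ 3/5 satisfied
(4,3)% 3/6 satisfied
(4,5)% 5/5 satisfied
(5,1)@ 2/2 satisfied
(5,2)@ 4/5 satisfied
(5,3)@ 4/6 satisfied
(5,4)% 3/6 satisfied
(5,5)% 4/5 satisfied
(5,6)% 3/3 satisfied
(6,3)@ 3/4 satisfied
(6,4)@ 2/4 satisfied
(6,6)% 2/2 satisfied
All meet the threshold, so the configuration is stable.

Yes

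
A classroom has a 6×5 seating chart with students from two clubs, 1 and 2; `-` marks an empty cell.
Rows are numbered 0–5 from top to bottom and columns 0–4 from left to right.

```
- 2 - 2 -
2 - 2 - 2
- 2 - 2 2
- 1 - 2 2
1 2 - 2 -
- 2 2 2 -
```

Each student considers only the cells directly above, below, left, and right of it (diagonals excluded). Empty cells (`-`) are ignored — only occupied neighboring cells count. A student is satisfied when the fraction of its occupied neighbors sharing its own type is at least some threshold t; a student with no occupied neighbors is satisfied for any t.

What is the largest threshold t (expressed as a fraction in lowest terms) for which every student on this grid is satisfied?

0/1

(0,1)2 — no occupied neighbors
(0,3)2 — no occupied neighbors
(1,0)2 — no occupied neighbors
(1,2)2 — no occupied neighbors
(1,4)2 1/1
(2,1)2 0/1
(2,3)2 2/2
(2,4)2 3/3
(3,1)1 0/2
(3,3)2 3/3
(3,4)2 2/2
(4,0)1 0/1
(4,1)2 1/3
(4,3)2 2/2
(5,1)2 2/2
(5,2)2 2/2
(5,3)2 2/2
The smallest same-type fraction is 0/1 at (2,1), which reduces to 0/1. Any threshold above that leaves this student unsatisfied.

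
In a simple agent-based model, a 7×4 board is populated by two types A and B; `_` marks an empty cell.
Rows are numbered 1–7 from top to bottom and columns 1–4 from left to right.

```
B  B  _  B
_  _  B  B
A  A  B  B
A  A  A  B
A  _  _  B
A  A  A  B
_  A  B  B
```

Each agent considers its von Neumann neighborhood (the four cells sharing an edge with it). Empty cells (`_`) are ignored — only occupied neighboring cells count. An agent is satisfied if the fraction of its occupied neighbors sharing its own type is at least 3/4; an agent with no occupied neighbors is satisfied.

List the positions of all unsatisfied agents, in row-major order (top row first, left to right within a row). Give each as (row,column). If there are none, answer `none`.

(1,1)B 1/1 satisfied
(1,2)B 1/1 satisfied
(1,4)B 1/1 satisfied
(2,3)B 2/2 satisfied
(2,4)B 3/3 satisfied
(3,1)A 2/2 satisfied
(3,2)A 2/3 not
(3,3)B 2/4 not
(3,4)B 3/3 satisfied
(4,1)A 3/3 satisfied
(4,2)A 3/3 satisfied
(4,3)A 1/3 not
(4,4)B 2/3 not
(5,1)A 2/2 satisfied
(5,4)B 2/2 satisfied
(6,1)A 2/2 satisfied
(6,2)A 3/3 satisfied
(6,3)A 1/3 not
(6,4)B 2/3 not
(7,2)A 1/2 not
(7,3)B 1/3 not
(7,4)B 2/2 satisfied

(3,2), (3,3), (4,3), (4,4), (6,3), (6,4), (7,2), (7,3)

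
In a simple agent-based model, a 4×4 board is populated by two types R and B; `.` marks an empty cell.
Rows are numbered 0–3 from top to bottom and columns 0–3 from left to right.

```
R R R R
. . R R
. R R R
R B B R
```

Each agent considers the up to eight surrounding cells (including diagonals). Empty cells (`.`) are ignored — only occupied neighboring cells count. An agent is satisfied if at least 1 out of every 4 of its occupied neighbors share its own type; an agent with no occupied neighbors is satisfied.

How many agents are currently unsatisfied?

(0,0)R 1/1 ok
(0,1)R 3/3 ok
(0,2)R 4/4 ok
(0,3)R 3/3 ok
(1,2)R 7/7 ok
(1,3)R 5/5 ok
(2,1)R 3/5 ok
(2,2)R 5/7 ok
(2,3)R 4/5 ok
(3,0)R 1/2 ok
(3,1)B 1/4 ok
(3,2)B 1/5 unhappy
(3,3)R 2/3 ok
Unsatisfied: (3,2) — 1 in total.

1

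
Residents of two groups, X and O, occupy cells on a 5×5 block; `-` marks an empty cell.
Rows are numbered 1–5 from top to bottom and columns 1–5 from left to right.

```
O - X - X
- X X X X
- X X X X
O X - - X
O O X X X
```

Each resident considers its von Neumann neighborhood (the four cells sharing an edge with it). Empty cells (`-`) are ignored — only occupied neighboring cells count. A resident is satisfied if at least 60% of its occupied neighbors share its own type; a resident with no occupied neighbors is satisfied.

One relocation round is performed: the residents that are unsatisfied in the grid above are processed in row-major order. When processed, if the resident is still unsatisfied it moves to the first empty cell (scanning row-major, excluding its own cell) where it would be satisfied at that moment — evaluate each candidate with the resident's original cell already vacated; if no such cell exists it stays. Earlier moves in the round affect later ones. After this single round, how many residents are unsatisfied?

Initially unsatisfied (in order): (4,1), (4,2), (5,2), (5,3).
  (4,1): no empty cell satisfies it; stays.
  (4,2) → (1,2).
  (5,2): no empty cell satisfies it; stays.
  (5,3) → (1,4).
Resulting grid:
O X X X X
- X X X X
- X X X X
O - - - X
O O - X X
Unsatisfied now: (1,1).

1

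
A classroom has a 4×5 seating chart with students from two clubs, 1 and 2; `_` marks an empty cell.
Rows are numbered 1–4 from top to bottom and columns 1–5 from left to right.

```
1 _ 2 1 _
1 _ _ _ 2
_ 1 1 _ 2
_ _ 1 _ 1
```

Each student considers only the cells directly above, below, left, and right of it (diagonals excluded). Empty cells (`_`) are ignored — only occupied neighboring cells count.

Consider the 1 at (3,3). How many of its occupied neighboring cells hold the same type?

Occupied neighbors of (3,3): (4,3)=1, (3,2)=1.
Same type (1): 2 of 2.

2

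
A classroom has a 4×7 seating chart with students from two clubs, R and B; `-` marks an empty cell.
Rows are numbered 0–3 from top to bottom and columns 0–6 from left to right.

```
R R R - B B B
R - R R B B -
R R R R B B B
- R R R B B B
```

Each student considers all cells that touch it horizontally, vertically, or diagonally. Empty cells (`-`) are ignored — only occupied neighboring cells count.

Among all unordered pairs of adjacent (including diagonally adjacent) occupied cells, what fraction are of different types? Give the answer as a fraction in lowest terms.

2/15

Scan each occupied cell's neighbors to the right and below (and the two forward diagonals) so each pair is counted once.
Row 0: R(0,0)–R(0,1)= R(0,0)–R(1,0)= R(0,1)–R(0,2)= R(0,1)–R(1,2)= R(0,1)–R(1,0)= R(0,2)–R(1,2)= R(0,2)–R(1,3)= B(0,4)–B(0,5)= B(0,4)–B(1,4)= B(0,4)–B(1,5)= B(0,4)–R(1,3)≠ B(0,5)–B(0,6)= B(0,5)–B(1,5)= B(0,5)–B(1,4)= B(0,6)–B(1,5)=  → 1/15 unlike.
Row 1: R(1,0)–R(2,0)= R(1,0)–R(2,1)= R(1,2)–R(1,3)= R(1,2)–R(2,2)= R(1,2)–R(2,3)= R(1,2)–R(2,1)= R(1,3)–B(1,4)≠ R(1,3)–R(2,3)= R(1,3)–B(2,4)≠ R(1,3)–R(2,2)= B(1,4)–B(1,5)= B(1,4)–B(2,4)= B(1,4)–B(2,5)= B(1,4)–R(2,3)≠ B(1,5)–B(2,5)= B(1,5)–B(2,6)= B(1,5)–B(2,4)=  → 3/17 unlike.
Row 2: R(2,0)–R(2,1)= R(2,0)–R(3,1)= R(2,1)–R(2,2)= R(2,1)–R(3,1)= R(2,1)–R(3,2)= R(2,2)–R(2,3)= R(2,2)–R(3,2)= R(2,2)–R(3,3)= R(2,2)–R(3,1)= R(2,3)–B(2,4)≠ R(2,3)–R(3,3)= R(2,3)–B(3,4)≠ R(2,3)–R(3,2)= B(2,4)–B(2,5)= B(2,4)–B(3,4)= B(2,4)–B(3,5)= B(2,4)–R(3,3)≠ B(2,5)–B(2,6)= B(2,5)–B(3,5)= B(2,5)–B(3,6)= B(2,5)–B(3,4)= B(2,6)–B(3,6)= B(2,6)–B(3,5)=  → 3/23 unlike.
Row 3: R(3,1)–R(3,2)= R(3,2)–R(3,3)= R(3,3)–B(3,4)≠ B(3,4)–B(3,5)= B(3,5)–B(3,6)=  → 1/5 unlike.
Total adjacent occupied pairs: 60; unlike-type pairs: 8.
8/60 reduces to 2/15.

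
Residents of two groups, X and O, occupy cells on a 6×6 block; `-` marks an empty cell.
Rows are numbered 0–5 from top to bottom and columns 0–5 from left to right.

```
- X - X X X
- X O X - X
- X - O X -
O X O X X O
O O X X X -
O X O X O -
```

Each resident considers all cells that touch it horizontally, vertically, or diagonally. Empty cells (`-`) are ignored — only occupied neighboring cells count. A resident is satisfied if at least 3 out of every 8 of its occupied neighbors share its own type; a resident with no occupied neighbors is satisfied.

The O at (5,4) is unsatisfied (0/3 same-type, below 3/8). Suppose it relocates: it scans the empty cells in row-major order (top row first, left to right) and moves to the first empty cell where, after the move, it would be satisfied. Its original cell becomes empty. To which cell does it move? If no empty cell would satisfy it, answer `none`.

Vacating (5,4). Empty cells in order:
  (0,0): 0/2 same-type → still unsatisfied.
  (0,2): 1/5 same-type → still unsatisfied.
  (1,0): 0/3 same-type → still unsatisfied.
  (1,4): 1/7 same-type → still unsatisfied.
  (2,0): 1/4 same-type → still unsatisfied.
  (2,2): 3/8 same-type → satisfied — stop here.

(2,2)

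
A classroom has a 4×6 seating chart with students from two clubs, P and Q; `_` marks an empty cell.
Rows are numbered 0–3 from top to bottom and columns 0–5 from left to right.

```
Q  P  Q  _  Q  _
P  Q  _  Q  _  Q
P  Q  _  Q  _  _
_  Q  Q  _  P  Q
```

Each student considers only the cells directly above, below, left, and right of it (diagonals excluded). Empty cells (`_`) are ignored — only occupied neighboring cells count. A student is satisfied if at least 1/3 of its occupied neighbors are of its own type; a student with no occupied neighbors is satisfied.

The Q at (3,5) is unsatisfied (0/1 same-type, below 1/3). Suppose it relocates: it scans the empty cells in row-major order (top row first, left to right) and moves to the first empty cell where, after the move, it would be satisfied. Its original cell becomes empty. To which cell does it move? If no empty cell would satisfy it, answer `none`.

(0,3)

Vacating (3,5). Empty cells in order:
  (0,3): 3/3 same-type → satisfied — stop here.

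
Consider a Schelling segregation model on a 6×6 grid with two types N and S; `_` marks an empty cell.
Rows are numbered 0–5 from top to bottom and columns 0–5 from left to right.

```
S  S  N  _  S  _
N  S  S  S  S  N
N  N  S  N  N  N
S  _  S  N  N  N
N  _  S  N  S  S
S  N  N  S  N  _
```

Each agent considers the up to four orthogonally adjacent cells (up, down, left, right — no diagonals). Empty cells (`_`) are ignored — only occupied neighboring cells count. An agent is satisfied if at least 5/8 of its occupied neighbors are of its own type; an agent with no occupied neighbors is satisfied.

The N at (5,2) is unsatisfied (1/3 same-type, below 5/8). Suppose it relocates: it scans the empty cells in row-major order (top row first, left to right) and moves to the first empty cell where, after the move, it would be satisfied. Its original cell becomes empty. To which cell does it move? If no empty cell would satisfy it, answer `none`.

Vacating (5,2). Empty cells in order:
  (0,3): 1/3 same-type → still unsatisfied.
  (0,5): 1/2 same-type → still unsatisfied.
  (3,1): 1/3 same-type → still unsatisfied.
  (4,1): 2/3 same-type → satisfied — stop here.

(4,1)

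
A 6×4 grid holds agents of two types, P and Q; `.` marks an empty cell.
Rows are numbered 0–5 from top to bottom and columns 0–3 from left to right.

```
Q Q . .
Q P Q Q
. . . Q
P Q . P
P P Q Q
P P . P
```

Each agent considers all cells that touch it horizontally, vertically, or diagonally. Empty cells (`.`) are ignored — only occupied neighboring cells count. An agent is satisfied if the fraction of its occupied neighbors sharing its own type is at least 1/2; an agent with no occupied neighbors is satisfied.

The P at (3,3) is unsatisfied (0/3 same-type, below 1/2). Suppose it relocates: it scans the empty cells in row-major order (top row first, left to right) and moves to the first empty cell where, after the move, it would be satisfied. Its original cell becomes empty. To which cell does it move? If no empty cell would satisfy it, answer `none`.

Vacating (3,3). Empty cells in order:
  (0,2): 1/4 same-type → still unsatisfied.
  (0,3): 0/2 same-type → still unsatisfied.
  (2,0): 2/4 same-type → satisfied — stop here.

(2,0)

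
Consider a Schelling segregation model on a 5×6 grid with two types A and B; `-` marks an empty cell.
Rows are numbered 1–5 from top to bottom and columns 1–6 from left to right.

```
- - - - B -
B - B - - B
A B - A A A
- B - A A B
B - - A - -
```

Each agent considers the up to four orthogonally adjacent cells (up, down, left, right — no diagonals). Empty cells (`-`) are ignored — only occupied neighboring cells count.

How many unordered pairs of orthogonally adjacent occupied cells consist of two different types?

Scan each occupied cell's neighbors to the right and below so each pair is counted once.
From row 2: 2 unlike of 2 pairs (running 2/2).
From row 3: 2 unlike of 7 pairs (running 4/9).
From row 4: 1 unlike of 3 pairs (running 5/12).
Total adjacent occupied pairs: 12; unlike-type pairs: 5.

5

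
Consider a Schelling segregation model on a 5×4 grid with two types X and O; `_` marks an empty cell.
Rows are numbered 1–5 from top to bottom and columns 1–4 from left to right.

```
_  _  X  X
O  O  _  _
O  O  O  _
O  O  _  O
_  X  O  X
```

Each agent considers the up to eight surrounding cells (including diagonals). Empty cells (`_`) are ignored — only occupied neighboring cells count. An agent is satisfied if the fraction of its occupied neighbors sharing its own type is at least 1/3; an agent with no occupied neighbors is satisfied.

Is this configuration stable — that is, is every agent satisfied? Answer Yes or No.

Row 1: (1,3)X 1/2 ✓ · (1,4)X 1/1 ✓
Row 2: (2,1)O 3/3 ✓ · (2,2)O 4/5 ✓
Row 3: (3,1)O 5/5 ✓ · (3,2)O 6/6 ✓ · (3,3)O 4/4 ✓
Row 4: (4,1)O 3/4 ✓ · (4,2)O 5/6 ✓ · (4,4)O 2/3 ✓
Row 5: (5,2)X 0/3 ✗ · (5,3)O 2/4 ✓ · (5,4)X 0/2 ✗
For instance (5,2) has only 0/3 same-type neighbors, below 1/3.

No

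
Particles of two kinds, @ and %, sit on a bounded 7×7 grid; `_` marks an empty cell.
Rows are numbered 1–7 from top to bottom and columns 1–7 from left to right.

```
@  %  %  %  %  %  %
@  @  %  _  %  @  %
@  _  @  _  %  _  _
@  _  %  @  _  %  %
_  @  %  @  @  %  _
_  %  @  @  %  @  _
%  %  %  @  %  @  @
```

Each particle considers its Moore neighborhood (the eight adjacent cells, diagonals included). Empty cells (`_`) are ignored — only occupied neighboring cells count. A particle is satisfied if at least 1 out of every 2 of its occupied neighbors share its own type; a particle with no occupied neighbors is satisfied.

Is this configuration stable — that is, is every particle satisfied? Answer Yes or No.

No

(1,1)@ 2/3 satisfied
(1,2)% 2/5 not
(1,3)% 3/4 satisfied
(1,4)% 4/4 satisfied
(1,5)% 3/4 satisfied
(1,6)% 4/5 satisfied
(1,7)% 2/3 satisfied
(2,1)@ 3/4 satisfied
(2,2)@ 4/7 satisfied
(2,3)% 3/5 satisfied
(2,5)% 4/5 satisfied
(2,6)@ 0/6 not
(2,7)% 2/3 satisfied
(3,1)@ 3/3 satisfied
(3,3)@ 2/4 satisfied
(3,5)% 2/4 satisfied
(4,1)@ 2/2 satisfied
(4,3)% 1/5 not
(4,4)@ 3/6 satisfied
(4,6)% 3/4 satisfied
(4,7)% 2/2 satisfied
(5,2)@ 2/5 not
(5,3)% 2/7 not
(5,4)@ 4/7 satisfied
(5,5)@ 4/7 satisfied
(5,6)% 3/5 satisfied
(6,2)% 4/6 satisfied
(6,3)@ 4/8 satisfied
(6,4)@ 4/8 satisfied
(6,5)% 2/8 not
(6,6)@ 3/6 satisfied
(7,1)% 2/2 satisfied
(7,2)% 3/4 satisfied
(7,3)% 2/5 not
(7,4)@ 2/5 not
(7,5)% 1/5 not
(7,6)@ 2/4 satisfied
(7,7)@ 2/2 satisfied
For instance (1,2) has only 2/5 same-type neighbors, below 1/2.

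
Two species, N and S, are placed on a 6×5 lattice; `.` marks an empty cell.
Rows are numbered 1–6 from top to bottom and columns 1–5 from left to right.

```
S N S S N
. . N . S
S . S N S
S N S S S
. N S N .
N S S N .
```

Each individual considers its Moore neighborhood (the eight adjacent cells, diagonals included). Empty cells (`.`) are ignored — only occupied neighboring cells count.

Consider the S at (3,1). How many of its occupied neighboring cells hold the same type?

Occupied neighbors of (3,1): (4,1)=S, (4,2)=N.
Same type (S): 1 of 2.

1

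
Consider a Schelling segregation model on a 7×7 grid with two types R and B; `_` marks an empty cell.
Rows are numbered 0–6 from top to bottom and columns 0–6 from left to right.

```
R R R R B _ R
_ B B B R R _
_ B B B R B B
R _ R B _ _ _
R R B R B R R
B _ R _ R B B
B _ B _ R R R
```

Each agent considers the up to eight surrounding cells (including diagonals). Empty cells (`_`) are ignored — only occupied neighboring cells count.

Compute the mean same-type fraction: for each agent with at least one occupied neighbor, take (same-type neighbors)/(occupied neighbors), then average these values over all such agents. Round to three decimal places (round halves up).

0.485

Row 0: (0,0)R 1/2 · (0,1)R 2/4 · (0,2)R 2/5 · (0,3)R 2/5 · (0,4)B 1/4 · (0,6)R 1/1
Row 1: (1,1)B 3/6 · (1,2)B 5/8 · (1,3)B 4/8 · (1,4)R 3/7 · (1,5)R 3/6
Row 2: (2,1)B 3/5 · (2,2)B 6/7 · (2,3)B 4/7 · (2,4)R 2/6 · (2,5)B 1/4 · (2,6)B 1/2
Row 3: (3,0)R 2/3 · (3,2)R 2/7 · (3,3)B 4/7
Row 4: (4,0)R 2/3 · (4,1)R 4/6 · (4,2)B 1/5 · (4,3)R 3/6 · (4,4)B 2/5 · (4,5)R 2/5 · (4,6)R 1/3
Row 5: (5,0)B 1/3 · (5,2)R 2/4 · (5,4)R 4/6 · (5,5)B 2/8 · (5,6)B 1/5
Row 6: (6,0)B 1/1 · (6,2)B 0/1 · (6,4)R 2/3 · (6,5)R 3/5 · (6,6)R 1/3
Sum over 37 agents: 1/2 + 2/4 + 2/5 + 2/5 + 1/4 + 1/1 + 3/6 + 5/8 + 4/8 + 3/7 + 3/6 + 3/5 + 6/7 + 4/7 + 2/6 + 1/4 + 1/2 + 2/3 + 2/7 + 4/7 + 2/3 + 4/6 + 1/5 + 3/6 + 2/5 + 2/5 + 1/3 + 1/3 + 2/4 + 4/6 + 2/8 + 1/5 + 1/1 + 0/1 + 2/3 + 3/5 + 1/3 = 15083/840; mean = 15083/840 ÷ 37 = 15083/31080 = 0.485296… → 0.485.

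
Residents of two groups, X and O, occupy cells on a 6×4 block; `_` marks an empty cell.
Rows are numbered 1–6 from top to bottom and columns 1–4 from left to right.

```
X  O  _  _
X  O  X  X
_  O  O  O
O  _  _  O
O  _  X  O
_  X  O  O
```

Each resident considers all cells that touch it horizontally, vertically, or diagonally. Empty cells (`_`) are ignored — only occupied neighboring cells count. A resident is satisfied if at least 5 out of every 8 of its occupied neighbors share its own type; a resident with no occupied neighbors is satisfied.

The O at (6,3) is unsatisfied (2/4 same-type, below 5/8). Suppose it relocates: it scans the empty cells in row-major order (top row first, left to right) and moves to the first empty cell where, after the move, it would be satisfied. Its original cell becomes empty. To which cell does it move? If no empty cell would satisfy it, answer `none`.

(3,1)

Vacating (6,3). Empty cells in order:
  (1,3): 2/4 same-type → still unsatisfied.
  (1,4): 0/2 same-type → still unsatisfied.
  (3,1): 3/4 same-type → satisfied — stop here.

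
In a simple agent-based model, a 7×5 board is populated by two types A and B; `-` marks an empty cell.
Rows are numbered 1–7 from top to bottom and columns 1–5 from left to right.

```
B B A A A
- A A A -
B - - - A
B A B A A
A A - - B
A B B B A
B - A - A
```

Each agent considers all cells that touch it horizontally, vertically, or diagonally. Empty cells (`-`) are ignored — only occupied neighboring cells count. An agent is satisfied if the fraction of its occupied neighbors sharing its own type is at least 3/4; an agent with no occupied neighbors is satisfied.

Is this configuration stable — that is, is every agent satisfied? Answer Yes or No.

(1,1)B 1/2 not
(1,2)B 1/4 not
(1,3)A 4/5 satisfied
(1,4)A 4/4 satisfied
(1,5)A 2/2 satisfied
(2,2)A 2/5 not
(2,3)A 4/5 satisfied
(2,4)A 5/5 satisfied
(3,1)B 1/3 not
(3,5)A 3/3 satisfied
(4,1)B 1/4 not
(4,2)A 2/5 not
(4,3)B 0/3 not
(4,4)A 2/4 not
(4,5)A 2/3 not
(5,1)A 3/5 not
(5,2)A 3/7 not
(5,5)B 1/4 not
(6,1)A 2/4 not
(6,2)B 2/6 not
(6,3)B 2/4 not
(6,4)B 2/5 not
(6,5)A 1/3 not
(7,1)B 1/2 not
(7,3)A 0/3 not
(7,5)A 1/2 not
For instance (1,1) has only 1/2 same-type neighbors, below 3/4.

No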